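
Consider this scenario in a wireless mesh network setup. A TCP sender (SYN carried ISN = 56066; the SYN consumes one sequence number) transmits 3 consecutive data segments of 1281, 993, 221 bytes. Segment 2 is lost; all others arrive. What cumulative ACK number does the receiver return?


SYN uses sequence number 56066; first data byte = ISN + 1 = 56067.
Segment 1: SEQ = 56067, len = 1281 B, covers [56067, 57347]
Segment 2: SEQ = 57348, len = 993 B, covers [57348, 58340] [LOST]
Segment 3: SEQ = 58341, len = 221 B, covers [58341, 58561]
In-order data received: bytes [56067, 57347] (segments 1..1).
Segment 2 missing -> gap begins at byte 57348; later segments buffered out of order.
Cumulative ACK = next expected in-order byte = 56067 + 1281 = 57348

57348


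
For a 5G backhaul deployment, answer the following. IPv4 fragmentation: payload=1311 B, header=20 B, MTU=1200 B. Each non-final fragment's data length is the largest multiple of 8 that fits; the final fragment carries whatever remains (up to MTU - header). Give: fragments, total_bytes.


Max data per non-final fragment = floor((MTU - header)/8)*8 = floor((1200 - 20)/8)*8 = floor(1180/8)*8 = 1176 B
Final fragment needs no 8-byte alignment: it can carry up to MTU - header = 1180 B
Non-final fragments needed = ceil((payload - 1180) / 1176) = ceil(131/1176) = ceil(0.1114) = 1
Number of fragments = 1 + 1 = 2
Fragment sizes (data): 1 * 1176 B + 135 B (last, 135 <= 1180 OK)
Total bytes sent = payload + n_frags * header = 1311 + 2*20 = 1311 + 40 = 1351 B

2, 1351


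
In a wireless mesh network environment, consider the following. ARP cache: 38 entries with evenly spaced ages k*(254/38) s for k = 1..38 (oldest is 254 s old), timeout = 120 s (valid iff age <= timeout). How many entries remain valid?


Ages are k * 254/38 s for k = 1..38 (spacing = 6.6842 s).
Entry k is valid iff k * 254/38 <= 120 iff k <= 38 * 120 / 254 = 17.9528
n_valid = floor(17.9528) = 17
(n_stale = 38 - 17 = 21)

17


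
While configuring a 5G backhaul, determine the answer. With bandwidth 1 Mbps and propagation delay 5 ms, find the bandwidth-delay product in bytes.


Given: bandwidth = 1 Mbps, delay = 5 ms
BDP in bits = 1 * 10^6 * 5 / 1000
BDP in bits = 5000
BDP in bytes = 5000 / 8 = 625

625


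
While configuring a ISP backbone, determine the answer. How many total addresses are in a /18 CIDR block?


Given: CIDR prefix /18
Host bits = 32 - 18 = 14
Total addresses = 2^14 = 16384

16384


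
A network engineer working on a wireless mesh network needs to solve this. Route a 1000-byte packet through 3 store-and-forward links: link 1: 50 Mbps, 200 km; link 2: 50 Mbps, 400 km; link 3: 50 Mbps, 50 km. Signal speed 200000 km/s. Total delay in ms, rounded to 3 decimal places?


Packet = 1000 bytes = 8000 bits. Store-and-forward: sum (t_trans + t_prop) per link.
Link 1: t_trans = 8000/(50*10^6) s = 0.1600 ms; t_prop = 200/200000 s = 1.0000 ms; subtotal = 1.1600 ms
Link 2: t_trans = 8000/(50*10^6) s = 0.1600 ms; t_prop = 400/200000 s = 2.0000 ms; subtotal = 2.1600 ms
Link 3: t_trans = 8000/(50*10^6) s = 0.1600 ms; t_prop = 50/200000 s = 0.2500 ms; subtotal = 0.4100 ms
End-to-end = 1.1600 + 2.1600 + 0.4100 = 3.7300 ms -> 3.730 ms (3 dp)

3.730


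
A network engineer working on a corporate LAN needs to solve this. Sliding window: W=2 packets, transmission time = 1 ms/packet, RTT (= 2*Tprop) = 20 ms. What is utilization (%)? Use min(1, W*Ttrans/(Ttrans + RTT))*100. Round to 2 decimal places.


Given: W = 2, Ttrans = 1 ms, RTT = 20 ms (= 2 * Tprop, Tprop = 10 ms)
Cycle time = Ttrans + RTT = 1 + 20 = 21 ms (first packet sent until its ACK returns)
W * Ttrans = 2 * 1 = 2 ms of sending per cycle
W * Ttrans / (Ttrans + RTT) = 2 / 21 = 0.095238
U = min(1, 0.095238) = 0.095238
U% = 9.52%

9.52


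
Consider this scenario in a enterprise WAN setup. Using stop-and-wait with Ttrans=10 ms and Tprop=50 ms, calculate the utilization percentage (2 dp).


Given: Ttrans = 10 ms, Tprop = 50 ms
RTT = 2 * Tprop = 2 * 50 = 100 ms
U = Ttrans / (Ttrans + RTT)
U = 10 / (10 + 100)
U = 10 / 110 = 0.090909
U% = 9.09%

9.09


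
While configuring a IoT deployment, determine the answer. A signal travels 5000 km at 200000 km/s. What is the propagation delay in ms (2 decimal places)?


Given: distance = 5000 km, speed = 200000 km/s
Delay = distance / speed = 5000 / 200000 seconds
Delay in ms = 5000 * 1000 / 200000
Delay = 25.0000 ms
Rounded to 2 dp = 25.00 ms

25.00


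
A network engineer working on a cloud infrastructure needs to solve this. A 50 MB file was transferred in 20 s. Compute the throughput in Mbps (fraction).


Given: file = 50 MB, time = 20 s
File in Mb = 50 * 8 = 400 Mb
Throughput = 400 / 20 Mbps
Throughput = 20 Mbps

20


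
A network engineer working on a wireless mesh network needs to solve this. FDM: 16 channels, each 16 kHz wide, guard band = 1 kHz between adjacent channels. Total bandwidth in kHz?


Given: 16 channels, 16 kHz each, guard = 1 kHz
Channel bandwidth = 16 * 16 = 256 kHz
Guard bands = 15 gaps * 1 kHz = 15 kHz
Total = 256 + 15 = 271 kHz

271


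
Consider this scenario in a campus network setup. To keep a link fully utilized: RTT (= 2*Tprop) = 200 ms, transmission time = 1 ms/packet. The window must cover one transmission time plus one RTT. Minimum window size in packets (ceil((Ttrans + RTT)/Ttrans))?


Given: Ttrans = 1 ms, RTT = 200 ms (= 2 * Tprop, Tprop = 100 ms)
Time until first ACK returns = Ttrans + RTT = 1 + 200 = 201 ms
Need W * Ttrans >= Ttrans + RTT  ->  W >= (Ttrans + RTT) / Ttrans
(Ttrans + RTT) / Ttrans = 201 / 1 = 201
W_min = ceil(201) = 201

201


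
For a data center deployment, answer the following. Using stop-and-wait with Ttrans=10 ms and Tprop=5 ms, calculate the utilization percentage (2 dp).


Given: Ttrans = 10 ms, Tprop = 5 ms
RTT = 2 * Tprop = 2 * 5 = 10 ms
U = Ttrans / (Ttrans + RTT)
U = 10 / (10 + 10)
U = 10 / 20 = 0.5
U% = 50.00%

50.00


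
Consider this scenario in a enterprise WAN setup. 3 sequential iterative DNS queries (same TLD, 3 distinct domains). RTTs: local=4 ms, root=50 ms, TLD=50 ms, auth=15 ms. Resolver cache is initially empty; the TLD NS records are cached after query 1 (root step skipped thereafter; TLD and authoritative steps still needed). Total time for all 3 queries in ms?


Lookup 1 (cold cache): local + root + TLD + auth = 4 + 50 + 50 + 15 = 119 ms
Lookups 2..3 (TLD NS cached -> skip root; new domain -> still ask TLD and auth): local + TLD + auth = 4 + 50 + 15 = 69 ms each
Remaining 2 lookups: 2 * 69 = 138 ms
Total = 119 + 138 = 257 ms

257


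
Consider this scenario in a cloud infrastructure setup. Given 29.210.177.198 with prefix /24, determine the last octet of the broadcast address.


Given: IP = 29.210.177.198, prefix = /24
Host bits = 32 - 24 = 8
Network last octet = 198 AND mask = 0
Host part size = 2^8 - 1 = 255
Broadcast last octet = 0 OR 255 = 255

255


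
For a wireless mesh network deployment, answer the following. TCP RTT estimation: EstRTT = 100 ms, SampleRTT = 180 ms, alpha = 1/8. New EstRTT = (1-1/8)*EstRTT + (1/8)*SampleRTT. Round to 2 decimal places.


Given: EstRTT = 100 ms, SampleRTT = 180 ms, alpha = 1/8
New EstRTT = (1 - alpha) * EstRTT + alpha * SampleRTT
(7/8) * 100 = 87.5
(1/8) * 180 = 22.5
New EstRTT = 87.5 + 22.5 = 110 ms -> 110.00 ms (2 dp)

110.00


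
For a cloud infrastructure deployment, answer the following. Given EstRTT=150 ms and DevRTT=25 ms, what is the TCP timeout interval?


Given: EstRTT = 150 ms, DevRTT = 25 ms
Timeout = EstRTT + 4 * DevRTT
4 * DevRTT = 4 * 25 = 100
Timeout = 150 + 100 = 250 ms

250


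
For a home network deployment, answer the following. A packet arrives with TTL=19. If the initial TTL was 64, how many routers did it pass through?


Given: initial TTL = 64, received TTL = 19
Hops = initial TTL - received TTL
Hops = 64 - 19 = 45

45


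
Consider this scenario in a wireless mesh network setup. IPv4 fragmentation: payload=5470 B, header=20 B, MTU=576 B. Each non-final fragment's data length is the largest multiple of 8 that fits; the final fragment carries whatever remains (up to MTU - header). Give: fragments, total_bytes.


Max data per non-final fragment = floor((MTU - header)/8)*8 = floor((576 - 20)/8)*8 = floor(556/8)*8 = 552 B
Final fragment needs no 8-byte alignment: it can carry up to MTU - header = 556 B
Non-final fragments needed = ceil((payload - 556) / 552) = ceil(4914/552) = ceil(8.9022) = 9
Number of fragments = 9 + 1 = 10
Fragment sizes (data): 9 * 552 B + 502 B (last, 502 <= 556 OK)
Total bytes sent = payload + n_frags * header = 5470 + 10*20 = 5470 + 200 = 5670 B

10, 5670


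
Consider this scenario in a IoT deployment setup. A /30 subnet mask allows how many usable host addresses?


Given: subnet mask /30
Host bits = 32 - 30 = 2
Total addresses = 2^2 = 4
Usable hosts = 4 - 2 (network + broadcast) = 2

2


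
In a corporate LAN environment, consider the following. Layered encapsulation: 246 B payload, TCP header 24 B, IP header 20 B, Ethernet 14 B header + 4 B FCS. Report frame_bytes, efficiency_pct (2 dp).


TCP segment = 246 + 24 = 270 B
IP packet = 270 + 20 = 290 B
Ethernet frame = 290 + 14 + 4 = 308 B
Efficiency = app / frame = 246 / 308 = 0.798701 = 79.8701% -> 79.87% (2 dp)

308, 79.87


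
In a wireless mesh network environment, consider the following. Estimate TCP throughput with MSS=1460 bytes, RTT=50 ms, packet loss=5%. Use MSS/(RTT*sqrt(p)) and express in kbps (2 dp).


Given: MSS = 1460 bytes, RTT = 50 ms, loss = 5%
RTT in seconds = 50 / 1000 = 0.05
Loss rate = 5% = 0.05
sqrt(loss) = sqrt(0.05) = 0.223606797750
Throughput (bytes/s) = 1460 / (0.05 * 0.223606797750) = 130586.3699
Throughput (kbps) = 130586.3699 * 8 / 1000 = 1044.690959 -> 1044.69 kbps (2 dp)

1044.69


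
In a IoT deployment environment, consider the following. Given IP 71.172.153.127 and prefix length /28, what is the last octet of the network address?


Given: IP = 71.172.153.127, prefix = /28
Subnet mask = 255.255.255.240
Last octet of IP: 127
Last octet of mask: 240
Network last octet = 127 AND 240 = 112

112


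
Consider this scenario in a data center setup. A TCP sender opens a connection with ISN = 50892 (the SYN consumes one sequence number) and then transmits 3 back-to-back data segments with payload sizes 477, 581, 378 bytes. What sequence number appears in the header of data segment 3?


The SYN occupies sequence number ISN = 50892, so the first data byte is ISN + 1 = 50893.
SEQ of data segment i = (ISN + 1) + sum of payload sizes of segments 1..i-1.
Segment 1: SEQ = 50893, payload = 477 bytes
Segment 2: SEQ = 51370, payload = 581 bytes
Segment 3: SEQ = 51951, payload = 378 bytes
SEQ of segment 3 = 50893 + 477 + 581 = 51951

51951


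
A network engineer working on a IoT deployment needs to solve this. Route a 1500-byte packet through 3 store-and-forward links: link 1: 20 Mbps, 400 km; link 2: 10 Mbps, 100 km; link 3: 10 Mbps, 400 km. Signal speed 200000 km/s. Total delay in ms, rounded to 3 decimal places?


Packet = 1500 bytes = 12000 bits. Store-and-forward: sum (t_trans + t_prop) per link.
Link 1: t_trans = 12000/(20*10^6) s = 0.6000 ms; t_prop = 400/200000 s = 2.0000 ms; subtotal = 2.6000 ms
Link 2: t_trans = 12000/(10*10^6) s = 1.2000 ms; t_prop = 100/200000 s = 0.5000 ms; subtotal = 1.7000 ms
Link 3: t_trans = 12000/(10*10^6) s = 1.2000 ms; t_prop = 400/200000 s = 2.0000 ms; subtotal = 3.2000 ms
End-to-end = 2.6000 + 1.7000 + 3.2000 = 7.5000 ms -> 7.500 ms (3 dp)

7.500


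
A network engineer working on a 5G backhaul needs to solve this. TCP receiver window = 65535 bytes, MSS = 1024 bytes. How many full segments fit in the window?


Given: RWND = 65535 bytes, MSS = 1024 bytes
Full segments = floor(RWND / MSS)
Full segments = floor(65535 / 1024)
Full segments = floor(63.999) = 63

63


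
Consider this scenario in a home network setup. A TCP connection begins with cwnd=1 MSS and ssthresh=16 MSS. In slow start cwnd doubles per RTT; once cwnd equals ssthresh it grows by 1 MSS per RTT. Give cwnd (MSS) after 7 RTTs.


RTT 0: cwnd = 1 MSS (initial)
RTT 1: cwnd = 2 MSS (slow start, doubled)
RTT 2: cwnd = 4 MSS (slow start, doubled)
RTT 3: cwnd = 8 MSS (slow start, doubled)
RTT 4: cwnd = 16 MSS (slow start, doubled)
RTT 5: cwnd = 17 MSS (congestion avoidance, +1)
RTT 6: cwnd = 18 MSS (congestion avoidance, +1)
RTT 7: cwnd = 19 MSS (congestion avoidance, +1)

19


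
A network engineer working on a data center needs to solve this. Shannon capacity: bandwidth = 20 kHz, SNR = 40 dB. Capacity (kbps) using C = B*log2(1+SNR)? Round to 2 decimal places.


Given: B = 20 kHz, SNR = 40 dB
SNR linear = 10^(40/10) = 10000
1 + SNR = 10001
log2(10001) = 13.2878566418
C = 20 * 1000 * 13.2878566418 = 265757.1328 bps
C = 265.757133 kbps -> 265.76 kbps (2 dp)

265.76


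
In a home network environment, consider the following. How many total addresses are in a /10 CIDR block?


Given: CIDR prefix /10
Host bits = 32 - 10 = 22
Total addresses = 2^22 = 4194304

4194304


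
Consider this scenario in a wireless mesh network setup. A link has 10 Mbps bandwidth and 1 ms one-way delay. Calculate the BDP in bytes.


Given: bandwidth = 10 Mbps, delay = 1 ms
BDP in bits = 10 * 10^6 * 1 / 1000
BDP in bits = 10000
BDP in bytes = 10000 / 8 = 1250

1250


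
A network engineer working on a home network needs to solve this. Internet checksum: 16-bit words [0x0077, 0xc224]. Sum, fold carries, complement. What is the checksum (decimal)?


Given words: [0x0077, 0xc224]
Step 1: Sum all words
Raw sum = 119 + 49700 = 49819
One's complement = ~49819 & 0xFFFF = 15716

15716


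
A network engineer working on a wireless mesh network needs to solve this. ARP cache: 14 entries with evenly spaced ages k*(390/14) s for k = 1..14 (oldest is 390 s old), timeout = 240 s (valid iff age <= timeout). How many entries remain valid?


Ages are k * 390/14 s for k = 1..14 (spacing = 27.8571 s).
Entry k is valid iff k * 390/14 <= 240 iff k <= 14 * 240 / 390 = 8.6154
n_valid = floor(8.6154) = 8
(n_stale = 14 - 8 = 6)

8


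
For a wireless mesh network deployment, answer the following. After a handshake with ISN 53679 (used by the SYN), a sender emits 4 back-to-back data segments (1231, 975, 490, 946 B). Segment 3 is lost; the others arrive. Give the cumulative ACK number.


SYN uses sequence number 53679; first data byte = ISN + 1 = 53680.
Segment 1: SEQ = 53680, len = 1231 B, covers [53680, 54910]
Segment 2: SEQ = 54911, len = 975 B, covers [54911, 55885]
Segment 3: SEQ = 55886, len = 490 B, covers [55886, 56375] [LOST]
Segment 4: SEQ = 56376, len = 946 B, covers [56376, 57321]
In-order data received: bytes [53680, 55885] (segments 1..2).
Segment 3 missing -> gap begins at byte 55886; later segments buffered out of order.
Cumulative ACK = next expected in-order byte = 53680 + 1231 + 975 = 55886

55886


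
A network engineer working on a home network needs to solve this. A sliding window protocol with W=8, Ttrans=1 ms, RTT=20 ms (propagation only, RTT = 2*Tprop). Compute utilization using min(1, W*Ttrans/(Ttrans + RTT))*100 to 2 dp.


Given: W = 8, Ttrans = 1 ms, RTT = 20 ms (= 2 * Tprop, Tprop = 10 ms)
Cycle time = Ttrans + RTT = 1 + 20 = 21 ms (first packet sent until its ACK returns)
W * Ttrans = 8 * 1 = 8 ms of sending per cycle
W * Ttrans / (Ttrans + RTT) = 8 / 21 = 0.380952
U = min(1, 0.380952) = 0.380952
U% = 38.10%

38.10


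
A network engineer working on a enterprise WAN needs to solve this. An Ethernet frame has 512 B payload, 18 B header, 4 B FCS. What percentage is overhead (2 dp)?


Given: payload = 512 B, header = 18 B, trailer = 4 B
Overhead bytes = header + trailer = 18 + 4 = 22
Total frame = payload + overhead = 512 + 22 = 534
Overhead % = 22 / 534 * 100 = 4.1199% -> 4.12% (2 dp)

4.12


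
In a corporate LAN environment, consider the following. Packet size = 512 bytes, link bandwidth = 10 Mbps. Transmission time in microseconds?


Given: packet = 512 bytes, bandwidth = 10 Mbps
Packet in bits = 512 * 8 = 4096 bits
Bandwidth = 10 * 10^6 = 10000000 bps
Time = 4096 / 10000000 seconds
Time in us = 4096 * 10^6 / 10000000 = 409.6

409.6


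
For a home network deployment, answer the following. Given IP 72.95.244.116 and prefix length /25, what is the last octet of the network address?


Given: IP = 72.95.244.116, prefix = /25
Subnet mask = 255.255.255.128
Last octet of IP: 116
Last octet of mask: 128
Network last octet = 116 AND 128 = 0

0


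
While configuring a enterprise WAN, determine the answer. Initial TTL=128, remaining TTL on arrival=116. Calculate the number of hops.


Given: initial TTL = 128, received TTL = 116
Hops = initial TTL - received TTL
Hops = 128 - 116 = 12

12


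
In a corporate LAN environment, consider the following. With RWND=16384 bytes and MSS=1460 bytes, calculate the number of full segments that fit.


Given: RWND = 16384 bytes, MSS = 1460 bytes
Full segments = floor(RWND / MSS)
Full segments = floor(16384 / 1460)
Full segments = floor(11.2219) = 11

11


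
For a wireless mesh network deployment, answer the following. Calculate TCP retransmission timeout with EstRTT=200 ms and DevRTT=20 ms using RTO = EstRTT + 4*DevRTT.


Given: EstRTT = 200 ms, DevRTT = 20 ms
Timeout = EstRTT + 4 * DevRTT
4 * DevRTT = 4 * 20 = 80
Timeout = 200 + 80 = 280 ms

280


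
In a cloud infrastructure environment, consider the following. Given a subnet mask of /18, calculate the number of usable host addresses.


Given: subnet mask /18
Host bits = 32 - 18 = 14
Total addresses = 2^14 = 16384
Usable hosts = 16384 - 2 (network + broadcast) = 16382

16382


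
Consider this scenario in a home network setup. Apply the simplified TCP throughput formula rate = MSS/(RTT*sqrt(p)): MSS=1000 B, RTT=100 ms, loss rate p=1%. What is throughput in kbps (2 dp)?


Given: MSS = 1000 bytes, RTT = 100 ms, loss = 1%
RTT in seconds = 100 / 1000 = 0.1
Loss rate = 1% = 0.01
sqrt(loss) = sqrt(0.01) = 0.1
Throughput (bytes/s) = 1000 / (0.1 * 0.1) = 100000.0000
Throughput (kbps) = 100000.0000 * 8 / 1000 = 800.000000 -> 800.00 kbps (2 dp)

800.00


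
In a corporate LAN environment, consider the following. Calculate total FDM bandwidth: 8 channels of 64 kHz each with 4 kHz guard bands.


Given: 8 channels, 64 kHz each, guard = 4 kHz
Channel bandwidth = 8 * 64 = 512 kHz
Guard bands = 7 gaps * 4 kHz = 28 kHz
Total = 512 + 28 = 540 kHz

540


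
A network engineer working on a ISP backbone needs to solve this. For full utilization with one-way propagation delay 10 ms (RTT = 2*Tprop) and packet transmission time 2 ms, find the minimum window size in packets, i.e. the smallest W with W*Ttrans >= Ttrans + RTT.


Given: Ttrans = 2 ms, RTT = 20 ms (= 2 * Tprop, Tprop = 10 ms)
Time until first ACK returns = Ttrans + RTT = 2 + 20 = 22 ms
Need W * Ttrans >= Ttrans + RTT  ->  W >= (Ttrans + RTT) / Ttrans
(Ttrans + RTT) / Ttrans = 22 / 2 = 11
W_min = ceil(11) = 11

11


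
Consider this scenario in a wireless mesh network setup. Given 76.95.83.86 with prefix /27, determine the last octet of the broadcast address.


Given: IP = 76.95.83.86, prefix = /27
Host bits = 32 - 27 = 5
Network last octet = 86 AND mask = 64
Host part size = 2^5 - 1 = 31
Broadcast last octet = 64 OR 31 = 95

95


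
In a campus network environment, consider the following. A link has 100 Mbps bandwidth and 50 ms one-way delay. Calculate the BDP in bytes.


Given: bandwidth = 100 Mbps, delay = 50 ms
BDP in bits = 100 * 10^6 * 50 / 1000
BDP in bits = 5000000
BDP in bytes = 5000000 / 8 = 625000

625000


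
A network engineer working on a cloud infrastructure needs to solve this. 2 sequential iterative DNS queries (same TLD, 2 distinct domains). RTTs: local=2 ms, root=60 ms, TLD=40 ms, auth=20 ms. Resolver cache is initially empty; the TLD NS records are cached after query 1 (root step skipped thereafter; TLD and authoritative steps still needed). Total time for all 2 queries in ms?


Lookup 1 (cold cache): local + root + TLD + auth = 2 + 60 + 40 + 20 = 122 ms
Lookups 2..2 (TLD NS cached -> skip root; new domain -> still ask TLD and auth): local + TLD + auth = 2 + 40 + 20 = 62 ms each
Remaining 1 lookups: 1 * 62 = 62 ms
Total = 122 + 62 = 184 ms

184


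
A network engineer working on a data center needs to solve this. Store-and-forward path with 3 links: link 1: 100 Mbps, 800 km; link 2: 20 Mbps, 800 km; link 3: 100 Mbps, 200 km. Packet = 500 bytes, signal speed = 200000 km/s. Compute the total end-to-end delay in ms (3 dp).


Packet = 500 bytes = 4000 bits. Store-and-forward: sum (t_trans + t_prop) per link.
Link 1: t_trans = 4000/(100*10^6) s = 0.0400 ms; t_prop = 800/200000 s = 4.0000 ms; subtotal = 4.0400 ms
Link 2: t_trans = 4000/(20*10^6) s = 0.2000 ms; t_prop = 800/200000 s = 4.0000 ms; subtotal = 4.2000 ms
Link 3: t_trans = 4000/(100*10^6) s = 0.0400 ms; t_prop = 200/200000 s = 1.0000 ms; subtotal = 1.0400 ms
End-to-end = 4.0400 + 4.2000 + 1.0400 = 9.2800 ms -> 9.280 ms (3 dp)

9.280


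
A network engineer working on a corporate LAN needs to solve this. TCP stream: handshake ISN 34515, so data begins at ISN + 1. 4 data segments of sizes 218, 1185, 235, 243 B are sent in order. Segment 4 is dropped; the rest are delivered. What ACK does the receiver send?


SYN uses sequence number 34515; first data byte = ISN + 1 = 34516.
Segment 1: SEQ = 34516, len = 218 B, covers [34516, 34733]
Segment 2: SEQ = 34734, len = 1185 B, covers [34734, 35918]
Segment 3: SEQ = 35919, len = 235 B, covers [35919, 36153]
Segment 4: SEQ = 36154, len = 243 B, covers [36154, 36396] [LOST]
In-order data received: bytes [34516, 36153] (segments 1..3).
Segment 4 missing -> gap begins at byte 36154.
Cumulative ACK = next expected in-order byte = 34516 + 218 + 1185 + 235 = 36154

36154


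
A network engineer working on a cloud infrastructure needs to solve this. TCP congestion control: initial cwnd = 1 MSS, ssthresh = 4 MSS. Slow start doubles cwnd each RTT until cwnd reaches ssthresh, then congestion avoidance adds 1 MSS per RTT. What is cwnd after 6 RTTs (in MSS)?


RTT 0: cwnd = 1 MSS (initial)
RTT 1: cwnd = 2 MSS (slow start, doubled)
RTT 2: cwnd = 4 MSS (slow start, doubled)
RTT 3: cwnd = 5 MSS (congestion avoidance, +1)
RTT 4: cwnd = 6 MSS (congestion avoidance, +1)
RTT 5: cwnd = 7 MSS (congestion avoidance, +1)
RTT 6: cwnd = 8 MSS (congestion avoidance, +1)

8


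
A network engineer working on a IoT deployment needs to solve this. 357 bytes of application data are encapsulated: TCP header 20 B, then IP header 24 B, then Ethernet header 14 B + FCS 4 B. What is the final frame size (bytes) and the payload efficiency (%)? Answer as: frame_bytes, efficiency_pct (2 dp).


TCP segment = 357 + 20 = 377 B
IP packet = 377 + 24 = 401 B
Ethernet frame = 401 + 14 + 4 = 419 B
Efficiency = app / frame = 357 / 419 = 0.852029 = 85.2029% -> 85.20% (2 dp)

419, 85.20


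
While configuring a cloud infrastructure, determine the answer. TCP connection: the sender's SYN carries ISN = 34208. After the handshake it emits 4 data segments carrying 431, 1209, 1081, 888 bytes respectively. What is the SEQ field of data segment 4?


The SYN occupies sequence number ISN = 34208, so the first data byte is ISN + 1 = 34209.
SEQ of data segment i = (ISN + 1) + sum of payload sizes of segments 1..i-1.
Segment 1: SEQ = 34209, payload = 431 bytes
Segment 2: SEQ = 34640, payload = 1209 bytes
Segment 3: SEQ = 35849, payload = 1081 bytes
Segment 4: SEQ = 36930, payload = 888 bytes
SEQ of segment 4 = 34209 + 431 + 1209 + 1081 = 36930

36930


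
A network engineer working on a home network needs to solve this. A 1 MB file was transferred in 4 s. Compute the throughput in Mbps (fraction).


Given: file = 1 MB, time = 4 s
File in Mb = 1 * 8 = 8 Mb
Throughput = 8 / 4 Mbps
Throughput = 2 Mbps

2


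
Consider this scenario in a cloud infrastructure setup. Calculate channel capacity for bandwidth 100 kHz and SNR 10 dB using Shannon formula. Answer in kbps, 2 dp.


Given: B = 100 kHz, SNR = 10 dB
SNR linear = 10^(10/10) = 10
1 + SNR = 11
log2(11) = 3.4594316186
C = 100 * 1000 * 3.4594316186 = 345943.1619 bps
C = 345.943162 kbps -> 345.94 kbps (2 dp)

345.94


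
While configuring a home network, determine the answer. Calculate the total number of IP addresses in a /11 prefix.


Given: CIDR prefix /11
Host bits = 32 - 11 = 21
Total addresses = 2^21 = 2097152

2097152


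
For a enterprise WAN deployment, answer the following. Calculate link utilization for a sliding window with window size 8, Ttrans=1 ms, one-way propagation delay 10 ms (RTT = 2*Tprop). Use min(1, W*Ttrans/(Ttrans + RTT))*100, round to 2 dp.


Given: W = 8, Ttrans = 1 ms, RTT = 20 ms (= 2 * Tprop, Tprop = 10 ms)
Cycle time = Ttrans + RTT = 1 + 20 = 21 ms (first packet sent until its ACK returns)
W * Ttrans = 8 * 1 = 8 ms of sending per cycle
W * Ttrans / (Ttrans + RTT) = 8 / 21 = 0.380952
U = min(1, 0.380952) = 0.380952
U% = 38.10%

38.10


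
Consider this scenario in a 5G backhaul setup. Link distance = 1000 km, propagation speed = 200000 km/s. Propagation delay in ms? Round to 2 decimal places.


Given: distance = 1000 km, speed = 200000 km/s
Delay = distance / speed = 1000 / 200000 seconds
Delay in ms = 1000 * 1000 / 200000
Delay = 5.0000 ms
Rounded to 2 dp = 5.00 ms

5.00


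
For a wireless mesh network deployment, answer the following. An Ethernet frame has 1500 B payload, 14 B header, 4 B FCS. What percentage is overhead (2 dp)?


Given: payload = 1500 B, header = 14 B, trailer = 4 B
Overhead bytes = header + trailer = 14 + 4 = 18
Total frame = payload + overhead = 1500 + 18 = 1518
Overhead % = 18 / 1518 * 100 = 1.1858% -> 1.19% (2 dp)

1.19


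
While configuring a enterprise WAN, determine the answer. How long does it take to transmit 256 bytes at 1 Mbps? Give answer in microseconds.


Given: packet = 256 bytes, bandwidth = 1 Mbps
Packet in bits = 256 * 8 = 2048 bits
Bandwidth = 1 * 10^6 = 1000000 bps
Time = 2048 / 1000000 seconds
Time in us = 2048 * 10^6 / 1000000 = 2048

2048


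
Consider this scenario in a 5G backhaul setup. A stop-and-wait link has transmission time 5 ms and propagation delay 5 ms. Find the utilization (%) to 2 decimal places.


Given: Ttrans = 5 ms, Tprop = 5 ms
RTT = 2 * Tprop = 2 * 5 = 10 ms
U = Ttrans / (Ttrans + RTT)
U = 5 / (5 + 10)
U = 5 / 15 = 0.333333
U% = 33.33%

33.33


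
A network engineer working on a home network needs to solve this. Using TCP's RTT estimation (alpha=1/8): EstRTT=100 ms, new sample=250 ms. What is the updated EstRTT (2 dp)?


Given: EstRTT = 100 ms, SampleRTT = 250 ms, alpha = 1/8
New EstRTT = (1 - alpha) * EstRTT + alpha * SampleRTT
(7/8) * 100 = 87.5
(1/8) * 250 = 31.25
New EstRTT = 87.5 + 31.25 = 118.75 ms -> 118.75 ms (2 dp)

118.75


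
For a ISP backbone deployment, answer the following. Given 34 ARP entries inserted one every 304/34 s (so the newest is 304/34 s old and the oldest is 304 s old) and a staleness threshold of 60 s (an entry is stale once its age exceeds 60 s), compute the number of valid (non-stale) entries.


Ages are k * 304/34 s for k = 1..34 (spacing = 8.9412 s).
Entry k is valid iff k * 304/34 <= 60 iff k <= 34 * 60 / 304 = 6.7105
n_valid = floor(6.7105) = 6
(n_stale = 34 - 6 = 28)

6


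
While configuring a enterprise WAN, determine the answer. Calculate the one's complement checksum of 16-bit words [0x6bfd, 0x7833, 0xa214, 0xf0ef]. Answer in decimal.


Given words: [0x6bfd, 0x7833, 0xa214, 0xf0ef]
Step 1: Sum all words
Raw sum = 27645 + 30771 + 41492 + 61679 = 161587
Step 2: Fold carry: (30515 + 2) = 30517
One's complement = ~30517 & 0xFFFF = 35018

35018


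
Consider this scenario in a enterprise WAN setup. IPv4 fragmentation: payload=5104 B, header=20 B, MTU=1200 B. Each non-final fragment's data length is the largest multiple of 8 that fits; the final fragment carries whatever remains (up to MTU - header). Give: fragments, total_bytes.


Max data per non-final fragment = floor((MTU - header)/8)*8 = floor((1200 - 20)/8)*8 = floor(1180/8)*8 = 1176 B
Final fragment needs no 8-byte alignment: it can carry up to MTU - header = 1180 B
Non-final fragments needed = ceil((payload - 1180) / 1176) = ceil(3924/1176) = ceil(3.3367) = 4
Number of fragments = 4 + 1 = 5
Fragment sizes (data): 4 * 1176 B + 400 B (last, 400 <= 1180 OK)
Total bytes sent = payload + n_frags * header = 5104 + 5*20 = 5104 + 100 = 5204 B

5, 5204


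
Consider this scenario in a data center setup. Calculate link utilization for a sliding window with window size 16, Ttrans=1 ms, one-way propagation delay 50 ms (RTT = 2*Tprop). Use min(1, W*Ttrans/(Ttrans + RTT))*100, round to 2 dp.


Given: W = 16, Ttrans = 1 ms, RTT = 100 ms (= 2 * Tprop, Tprop = 50 ms)
Cycle time = Ttrans + RTT = 1 + 100 = 101 ms (first packet sent until its ACK returns)
W * Ttrans = 16 * 1 = 16 ms of sending per cycle
W * Ttrans / (Ttrans + RTT) = 16 / 101 = 0.158416
U = min(1, 0.158416) = 0.158416
U% = 15.84%

15.84


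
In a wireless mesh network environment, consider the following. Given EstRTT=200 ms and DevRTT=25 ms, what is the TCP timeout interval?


Given: EstRTT = 200 ms, DevRTT = 25 ms
Timeout = EstRTT + 4 * DevRTT
4 * DevRTT = 4 * 25 = 100
Timeout = 200 + 100 = 300 ms

300


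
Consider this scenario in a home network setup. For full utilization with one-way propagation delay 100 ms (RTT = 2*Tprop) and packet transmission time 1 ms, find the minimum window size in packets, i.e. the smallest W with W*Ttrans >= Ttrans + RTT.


Given: Ttrans = 1 ms, RTT = 200 ms (= 2 * Tprop, Tprop = 100 ms)
Time until first ACK returns = Ttrans + RTT = 1 + 200 = 201 ms
Need W * Ttrans >= Ttrans + RTT  ->  W >= (Ttrans + RTT) / Ttrans
(Ttrans + RTT) / Ttrans = 201 / 1 = 201
W_min = ceil(201) = 201

201


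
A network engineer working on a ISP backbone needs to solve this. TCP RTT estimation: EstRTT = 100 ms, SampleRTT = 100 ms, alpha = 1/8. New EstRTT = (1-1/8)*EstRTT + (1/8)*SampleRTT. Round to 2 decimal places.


Given: EstRTT = 100 ms, SampleRTT = 100 ms, alpha = 1/8
New EstRTT = (1 - alpha) * EstRTT + alpha * SampleRTT
(7/8) * 100 = 87.5
(1/8) * 100 = 12.5
New EstRTT = 87.5 + 12.5 = 100 ms -> 100.00 ms (2 dp)

100.00


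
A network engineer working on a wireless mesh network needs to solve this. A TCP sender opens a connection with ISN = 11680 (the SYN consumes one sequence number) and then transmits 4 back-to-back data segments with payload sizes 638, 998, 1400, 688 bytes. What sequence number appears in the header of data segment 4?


The SYN occupies sequence number ISN = 11680, so the first data byte is ISN + 1 = 11681.
SEQ of data segment i = (ISN + 1) + sum of payload sizes of segments 1..i-1.
Segment 1: SEQ = 11681, payload = 638 bytes
Segment 2: SEQ = 12319, payload = 998 bytes
Segment 3: SEQ = 13317, payload = 1400 bytes
Segment 4: SEQ = 14717, payload = 688 bytes
SEQ of segment 4 = 11681 + 638 + 998 + 1400 = 14717

14717


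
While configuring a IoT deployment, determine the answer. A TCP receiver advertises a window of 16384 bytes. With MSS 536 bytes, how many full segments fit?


Given: RWND = 16384 bytes, MSS = 536 bytes
Full segments = floor(RWND / MSS)
Full segments = floor(16384 / 536)
Full segments = floor(30.5672) = 30

30


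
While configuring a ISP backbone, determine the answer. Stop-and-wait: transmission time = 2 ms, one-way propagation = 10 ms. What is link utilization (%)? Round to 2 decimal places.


Given: Ttrans = 2 ms, Tprop = 10 ms
RTT = 2 * Tprop = 2 * 10 = 20 ms
U = Ttrans / (Ttrans + RTT)
U = 2 / (2 + 20)
U = 2 / 22 = 0.090909
U% = 9.09%

9.09


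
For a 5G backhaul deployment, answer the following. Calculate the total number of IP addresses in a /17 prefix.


Given: CIDR prefix /17
Host bits = 32 - 17 = 15
Total addresses = 2^15 = 32768

32768


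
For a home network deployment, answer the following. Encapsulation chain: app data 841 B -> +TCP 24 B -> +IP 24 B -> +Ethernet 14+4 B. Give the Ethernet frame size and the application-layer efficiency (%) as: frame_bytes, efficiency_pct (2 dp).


TCP segment = 841 + 24 = 865 B
IP packet = 865 + 24 = 889 B
Ethernet frame = 889 + 14 + 4 = 907 B
Efficiency = app / frame = 841 / 907 = 0.927233 = 92.7233% -> 92.72% (2 dp)

907, 92.72


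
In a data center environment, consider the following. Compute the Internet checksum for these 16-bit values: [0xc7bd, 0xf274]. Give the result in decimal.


Given words: [0xc7bd, 0xf274]
Step 1: Sum all words
Raw sum = 51133 + 62068 = 113201
Step 2: Fold carry: (47665 + 1) = 47666
One's complement = ~47666 & 0xFFFF = 17869

17869


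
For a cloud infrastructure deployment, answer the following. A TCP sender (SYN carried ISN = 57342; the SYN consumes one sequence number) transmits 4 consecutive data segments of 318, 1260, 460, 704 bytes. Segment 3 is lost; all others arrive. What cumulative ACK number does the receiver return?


SYN uses sequence number 57342; first data byte = ISN + 1 = 57343.
Segment 1: SEQ = 57343, len = 318 B, covers [57343, 57660]
Segment 2: SEQ = 57661, len = 1260 B, covers [57661, 58920]
Segment 3: SEQ = 58921, len = 460 B, covers [58921, 59380] [LOST]
Segment 4: SEQ = 59381, len = 704 B, covers [59381, 60084]
In-order data received: bytes [57343, 58920] (segments 1..2).
Segment 3 missing -> gap begins at byte 58921; later segments buffered out of order.
Cumulative ACK = next expected in-order byte = 57343 + 318 + 1260 = 58921

58921


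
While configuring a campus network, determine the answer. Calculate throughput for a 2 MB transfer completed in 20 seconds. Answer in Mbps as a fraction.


Given: file = 2 MB, time = 20 s
File in Mb = 2 * 8 = 16 Mb
Throughput = 16 / 20 Mbps
Throughput = 4/5 Mbps

4/5


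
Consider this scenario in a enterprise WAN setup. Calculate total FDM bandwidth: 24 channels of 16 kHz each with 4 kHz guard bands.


Given: 24 channels, 16 kHz each, guard = 4 kHz
Channel bandwidth = 24 * 16 = 384 kHz
Guard bands = 23 gaps * 4 kHz = 92 kHz
Total = 384 + 92 = 476 kHz

476


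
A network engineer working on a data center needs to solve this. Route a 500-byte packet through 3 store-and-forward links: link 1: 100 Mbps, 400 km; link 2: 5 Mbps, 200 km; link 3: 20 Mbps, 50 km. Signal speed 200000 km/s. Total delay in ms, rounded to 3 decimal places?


Packet = 500 bytes = 4000 bits. Store-and-forward: sum (t_trans + t_prop) per link.
Link 1: t_trans = 4000/(100*10^6) s = 0.0400 ms; t_prop = 400/200000 s = 2.0000 ms; subtotal = 2.0400 ms
Link 2: t_trans = 4000/(5*10^6) s = 0.8000 ms; t_prop = 200/200000 s = 1.0000 ms; subtotal = 1.8000 ms
Link 3: t_trans = 4000/(20*10^6) s = 0.2000 ms; t_prop = 50/200000 s = 0.2500 ms; subtotal = 0.4500 ms
End-to-end = 2.0400 + 1.8000 + 0.4500 = 4.2900 ms -> 4.290 ms (3 dp)

4.290


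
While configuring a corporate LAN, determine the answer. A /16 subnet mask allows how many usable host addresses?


Given: subnet mask /16
Host bits = 32 - 16 = 16
Total addresses = 2^16 = 65536
Usable hosts = 65536 - 2 (network + broadcast) = 65534

65534


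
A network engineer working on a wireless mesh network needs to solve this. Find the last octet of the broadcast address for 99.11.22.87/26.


Given: IP = 99.11.22.87, prefix = /26
Host bits = 32 - 26 = 6
Network last octet = 87 AND mask = 64
Host part size = 2^6 - 1 = 63
Broadcast last octet = 64 OR 63 = 127

127


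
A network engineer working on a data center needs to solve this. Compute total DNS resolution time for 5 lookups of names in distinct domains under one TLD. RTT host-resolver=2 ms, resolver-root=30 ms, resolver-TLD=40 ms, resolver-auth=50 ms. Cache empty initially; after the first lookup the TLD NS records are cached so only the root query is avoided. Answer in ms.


Lookup 1 (cold cache): local + root + TLD + auth = 2 + 30 + 40 + 50 = 122 ms
Lookups 2..5 (TLD NS cached -> skip root; new domain -> still ask TLD and auth): local + TLD + auth = 2 + 40 + 50 = 92 ms each
Remaining 4 lookups: 4 * 92 = 368 ms
Total = 122 + 368 = 490 ms

490


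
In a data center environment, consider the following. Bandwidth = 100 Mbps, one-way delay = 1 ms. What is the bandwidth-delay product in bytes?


Given: bandwidth = 100 Mbps, delay = 1 ms
BDP in bits = 100 * 10^6 * 1 / 1000
BDP in bits = 100000
BDP in bytes = 100000 / 8 = 12500

12500


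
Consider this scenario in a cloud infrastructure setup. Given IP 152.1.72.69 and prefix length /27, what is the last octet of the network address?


Given: IP = 152.1.72.69, prefix = /27
Subnet mask = 255.255.255.224
Last octet of IP: 69
Last octet of mask: 224
Network last octet = 69 AND 224 = 64

64


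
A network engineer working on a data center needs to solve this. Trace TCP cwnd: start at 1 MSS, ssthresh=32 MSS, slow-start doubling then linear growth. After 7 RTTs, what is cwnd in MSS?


RTT 0: cwnd = 1 MSS (initial)
RTT 1: cwnd = 2 MSS (slow start, doubled)
RTT 2: cwnd = 4 MSS (slow start, doubled)
RTT 3: cwnd = 8 MSS (slow start, doubled)
RTT 4: cwnd = 16 MSS (slow start, doubled)
RTT 5: cwnd = 32 MSS (slow start, doubled)
RTT 6: cwnd = 33 MSS (congestion avoidance, +1)
RTT 7: cwnd = 34 MSS (congestion avoidance, +1)

34


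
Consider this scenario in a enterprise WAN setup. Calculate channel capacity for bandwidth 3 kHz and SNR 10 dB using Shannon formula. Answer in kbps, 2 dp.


Given: B = 3 kHz, SNR = 10 dB
SNR linear = 10^(10/10) = 10
1 + SNR = 11
log2(11) = 3.4594316186
C = 3 * 1000 * 3.4594316186 = 10378.2949 bps
C = 10.378295 kbps -> 10.38 kbps (2 dp)

10.38


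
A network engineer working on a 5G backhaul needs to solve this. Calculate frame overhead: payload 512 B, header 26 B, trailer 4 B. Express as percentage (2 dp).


Given: payload = 512 B, header = 26 B, trailer = 4 B
Overhead bytes = header + trailer = 26 + 4 = 30
Total frame = payload + overhead = 512 + 30 = 542
Overhead % = 30 / 542 * 100 = 5.5351% -> 5.54% (2 dp)

5.54


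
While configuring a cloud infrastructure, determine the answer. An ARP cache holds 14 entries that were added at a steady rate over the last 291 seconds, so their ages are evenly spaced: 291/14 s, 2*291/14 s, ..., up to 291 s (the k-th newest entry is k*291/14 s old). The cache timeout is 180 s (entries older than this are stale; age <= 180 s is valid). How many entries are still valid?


Ages are k * 291/14 s for k = 1..14 (spacing = 20.7857 s).
Entry k is valid iff k * 291/14 <= 180 iff k <= 14 * 180 / 291 = 8.6598
n_valid = floor(8.6598) = 8
(n_stale = 14 - 8 = 6)

8


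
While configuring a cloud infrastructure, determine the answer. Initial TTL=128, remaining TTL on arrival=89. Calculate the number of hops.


Given: initial TTL = 128, received TTL = 89
Hops = initial TTL - received TTL
Hops = 128 - 89 = 39

39


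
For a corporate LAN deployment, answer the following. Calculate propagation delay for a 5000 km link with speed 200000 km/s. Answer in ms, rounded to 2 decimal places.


Given: distance = 5000 km, speed = 200000 km/s
Delay = distance / speed = 5000 / 200000 seconds
Delay in ms = 5000 * 1000 / 200000
Delay = 25.0000 ms
Rounded to 2 dp = 25.00 ms

25.00


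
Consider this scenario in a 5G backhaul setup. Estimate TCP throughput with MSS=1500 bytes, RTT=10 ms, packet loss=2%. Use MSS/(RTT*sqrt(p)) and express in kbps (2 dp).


Given: MSS = 1500 bytes, RTT = 10 ms, loss = 2%
RTT in seconds = 10 / 1000 = 0.01
Loss rate = 2% = 0.02
sqrt(loss) = sqrt(0.02) = 0.141421356237
Throughput (bytes/s) = 1500 / (0.01 * 0.141421356237) = 1060660.1718
Throughput (kbps) = 1060660.1718 * 8 / 1000 = 8485.281374 -> 8485.28 kbps (2 dp)

8485.28


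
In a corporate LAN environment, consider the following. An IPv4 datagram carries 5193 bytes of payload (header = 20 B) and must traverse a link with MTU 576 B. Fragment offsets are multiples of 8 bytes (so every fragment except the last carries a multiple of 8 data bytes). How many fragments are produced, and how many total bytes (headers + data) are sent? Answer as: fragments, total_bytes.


Max data per non-final fragment = floor((MTU - header)/8)*8 = floor((576 - 20)/8)*8 = floor(556/8)*8 = 552 B
Final fragment needs no 8-byte alignment: it can carry up to MTU - header = 556 B
Non-final fragments needed = ceil((payload - 556) / 552) = ceil(4637/552) = ceil(8.4004) = 9
Number of fragments = 9 + 1 = 10
Fragment sizes (data): 9 * 552 B + 225 B (last, 225 <= 556 OK)
Total bytes sent = payload + n_frags * header = 5193 + 10*20 = 5193 + 200 = 5393 B

10, 5393
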